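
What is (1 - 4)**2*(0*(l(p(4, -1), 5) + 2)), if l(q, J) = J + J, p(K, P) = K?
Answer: 0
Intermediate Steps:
l(q, J) = 2*J
(1 - 4)**2*(0*(l(p(4, -1), 5) + 2)) = (1 - 4)**2*(0*(2*5 + 2)) = (-3)**2*(0*(10 + 2)) = 9*(0*12) = 9*0 = 0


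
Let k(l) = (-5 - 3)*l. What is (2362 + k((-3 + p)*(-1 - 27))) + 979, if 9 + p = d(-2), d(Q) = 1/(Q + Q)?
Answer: 597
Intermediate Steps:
d(Q) = 1/(2*Q)
p = -37/4 (p = -9 + (½)/(-2) = -9 + (½)*(-½) = -9 - ¼ = -37/4 ≈ -9.2500)
k(l) = -8*l
(2362 + k((-3 + p)*(-1 - 27))) + 979 = (2362 - 8*(-3 - 37/4)*(-1 - 27)) + 979 = (2362 - (-98)*(-28)) + 979 = (2362 - 8*343) + 979 = (2362 - 2744) + 979 = -382 + 979 = 597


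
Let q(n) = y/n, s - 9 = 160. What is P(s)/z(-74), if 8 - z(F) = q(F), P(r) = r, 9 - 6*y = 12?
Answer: 148/7 ≈ 21.143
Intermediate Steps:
y = -½ (y = 3/2 - ⅙*12 = 3/2 - 2 = -½ ≈ -0.50000)
s = 169 (s = 9 + 160 = 169)
q(n) = -1/(2*n)
z(F) = 8 + 1/(2*F) (z(F) = 8 - (-1)/(2*F) = 8 + 1/(2*F))
P(s)/z(-74) = 169/(8 + (½)/(-74)) = 169/(8 + (½)*(-1/74)) = 169/(8 - 1/148) = 169/(1183/148) = 169*(148/1183) = 148/7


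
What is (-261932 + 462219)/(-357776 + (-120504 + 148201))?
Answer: -200287/330079 ≈ -0.60678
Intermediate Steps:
(-261932 + 462219)/(-357776 + (-120504 + 148201)) = 200287/(-357776 + 27697) = 200287/(-330079) = 200287*(-1/330079) = -200287/330079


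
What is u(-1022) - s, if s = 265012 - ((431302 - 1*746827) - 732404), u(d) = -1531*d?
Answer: 251741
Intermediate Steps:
s = 1312941 (s = 265012 - ((431302 - 746827) - 732404) = 265012 - (-315525 - 732404) = 265012 - 1*(-1047929) = 265012 + 1047929 = 1312941)
u(-1022) - s = -1531*(-1022) - 1*1312941 = 1564682 - 1312941 = 251741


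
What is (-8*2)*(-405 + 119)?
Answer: 4576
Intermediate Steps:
(-8*2)*(-405 + 119) = -16*(-286) = 4576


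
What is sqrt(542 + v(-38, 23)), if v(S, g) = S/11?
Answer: 2*sqrt(16291)/11 ≈ 23.207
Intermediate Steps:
v(S, g) = S/11 (v(S, g) = S*(1/11) = S/11)
sqrt(542 + v(-38, 23)) = sqrt(542 + (1/11)*(-38)) = sqrt(542 - 38/11) = sqrt(5924/11) = 2*sqrt(16291)/11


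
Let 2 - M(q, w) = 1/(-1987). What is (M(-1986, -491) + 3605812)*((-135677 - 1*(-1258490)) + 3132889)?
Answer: 30491051199043138/1987 ≈ 1.5345e+13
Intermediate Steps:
M(q, w) = 3975/1987 (M(q, w) = 2 - 1/(-1987) = 2 - 1*(-1/1987) = 2 + 1/1987 = 3975/1987)
(M(-1986, -491) + 3605812)*((-135677 - 1*(-1258490)) + 3132889) = (3975/1987 + 3605812)*((-135677 - 1*(-1258490)) + 3132889) = 7164752419*((-135677 + 1258490) + 3132889)/1987 = 7164752419*(1122813 + 3132889)/1987 = (7164752419/1987)*4255702 = 30491051199043138/1987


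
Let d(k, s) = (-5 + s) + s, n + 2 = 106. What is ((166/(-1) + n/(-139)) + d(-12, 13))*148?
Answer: -2998332/139 ≈ -21571.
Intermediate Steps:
n = 104 (n = -2 + 106 = 104)
d(k, s) = -5 + 2*s
((166/(-1) + n/(-139)) + d(-12, 13))*148 = ((166/(-1) + 104/(-139)) + (-5 + 2*13))*148 = ((166*(-1) + 104*(-1/139)) + (-5 + 26))*148 = ((-166 - 104/139) + 21)*148 = (-23178/139 + 21)*148 = -20259/139*148 = -2998332/139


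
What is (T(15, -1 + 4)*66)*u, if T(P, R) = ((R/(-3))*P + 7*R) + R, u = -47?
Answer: -27918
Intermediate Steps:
T(P, R) = 8*R - P*R/3 (T(P, R) = ((R*(-⅓))*P + 7*R) + R = ((-R/3)*P + 7*R) + R = (-P*R/3 + 7*R) + R = (7*R - P*R/3) + R = 8*R - P*R/3)
(T(15, -1 + 4)*66)*u = (((-1 + 4)*(24 - 1*15)/3)*66)*(-47) = (((⅓)*3*(24 - 15))*66)*(-47) = (((⅓)*3*9)*66)*(-47) = (9*66)*(-47) = 594*(-47) = -27918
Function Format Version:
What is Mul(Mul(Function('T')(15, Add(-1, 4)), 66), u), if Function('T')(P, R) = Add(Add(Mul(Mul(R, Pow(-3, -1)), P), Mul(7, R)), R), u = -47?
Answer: -27918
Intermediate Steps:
Function('T')(P, R) = Add(Mul(8, R), Mul(Rational(-1, 3), P, R)) (Function('T')(P, R) = Add(Add(Mul(Mul(R, Rational(-1, 3)), P), Mul(7, R)), R) = Add(Add(Mul(Mul(Rational(-1, 3), R), P), Mul(7, R)), R) = Add(Add(Mul(Rational(-1, 3), P, R), Mul(7, R)), R) = Add(Add(Mul(7, R), Mul(Rational(-1, 3), P, R)), R) = Add(Mul(8, R), Mul(Rational(-1, 3), P, R)))
Mul(Mul(Function('T')(15, Add(-1, 4)), 66), u) = Mul(Mul(Mul(Rational(1, 3), Add(-1, 4), Add(24, Mul(-1, 15))), 66), -47) = Mul(Mul(Mul(Rational(1, 3), 3, Add(24, -15)), 66), -47) = Mul(Mul(Mul(Rational(1, 3), 3, 9), 66), -47) = Mul(Mul(9, 66), -47) = Mul(594, -47) = -27918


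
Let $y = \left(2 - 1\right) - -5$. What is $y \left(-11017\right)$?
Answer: $-66102$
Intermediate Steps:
$y = 6$ ($y = \left(2 - 1\right) + 5 = 1 + 5 = 6$)
$y \left(-11017\right) = 6 \left(-11017\right) = -66102$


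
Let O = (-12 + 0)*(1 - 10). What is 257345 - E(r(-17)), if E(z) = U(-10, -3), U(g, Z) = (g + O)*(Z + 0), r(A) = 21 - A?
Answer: 257639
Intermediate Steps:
O = 108 (O = -12*(-9) = 108)
U(g, Z) = Z*(108 + g) (U(g, Z) = (g + 108)*(Z + 0) = (108 + g)*Z = Z*(108 + g))
E(z) = -294 (E(z) = -3*(108 - 10) = -3*98 = -294)
257345 - E(r(-17)) = 257345 - 1*(-294) = 257345 + 294 = 257639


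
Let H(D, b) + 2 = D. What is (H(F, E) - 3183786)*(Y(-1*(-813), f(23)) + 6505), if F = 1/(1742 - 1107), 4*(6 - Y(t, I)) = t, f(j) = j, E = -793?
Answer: -51009648417549/2540 ≈ -2.0083e+10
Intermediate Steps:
Y(t, I) = 6 - t/4
F = 1/635 ≈ 0.0015748
H(D, b) = -2 + D
(H(F, E) - 3183786)*(Y(-1*(-813), f(23)) + 6505) = ((-2 + 1/635) - 3183786)*((6 - (-1)*(-813)/4) + 6505) = (-1269/635 - 3183786)*((6 - ¼*813) + 6505) = -2021705379*((6 - 813/4) + 6505)/635 = -2021705379*(-789/4 + 6505)/635 = -2021705379/635*25231/4 = -51009648417549/2540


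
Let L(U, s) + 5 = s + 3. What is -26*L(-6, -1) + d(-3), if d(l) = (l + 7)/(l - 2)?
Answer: 386/5 ≈ 77.200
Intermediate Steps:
L(U, s) = -2 + s (L(U, s) = -5 + (s + 3) = -5 + (3 + s) = -2 + s)
d(l) = (7 + l)/(-2 + l)
-26*L(-6, -1) + d(-3) = -26*(-2 - 1) + (7 - 3)/(-2 - 3) = -26*(-3) + 4/(-5) = 78 - ⅕*4 = 78 - ⅘ = 386/5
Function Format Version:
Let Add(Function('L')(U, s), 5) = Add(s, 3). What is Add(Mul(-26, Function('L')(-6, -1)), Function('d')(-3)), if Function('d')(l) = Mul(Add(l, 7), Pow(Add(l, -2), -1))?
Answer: Rational(386, 5) ≈ 77.200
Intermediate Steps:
Function('L')(U, s) = Add(-2, s) (Function('L')(U, s) = Add(-5, Add(s, 3)) = Add(-5, Add(3, s)) = Add(-2, s))
Function('d')(l) = Mul(Pow(Add(-2, l), -1), Add(7, l)) (Function('d')(l) = Mul(Add(7, l), Pow(Add(-2, l), -1)) = Mul(Pow(Add(-2, l), -1), Add(7, l)))
Add(Mul(-26, Function('L')(-6, -1)), Function('d')(-3)) = Add(Mul(-26, Add(-2, -1)), Mul(Pow(Add(-2, -3), -1), Add(7, -3))) = Add(Mul(-26, -3), Mul(Pow(-5, -1), 4)) = Add(78, Mul(Rational(-1, 5), 4)) = Add(78, Rational(-4, 5)) = Rational(386, 5)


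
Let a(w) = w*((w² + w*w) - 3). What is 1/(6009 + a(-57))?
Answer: -1/364206 ≈ -2.7457e-6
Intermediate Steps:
a(w) = w*(-3 + 2*w²) (a(w) = w*((w² + w²) - 3) = w*(2*w² - 3) = w*(-3 + 2*w²))
1/(6009 + a(-57)) = 1/(6009 - 57*(-3 + 2*(-57)²)) = 1/(6009 - 57*(-3 + 2*3249)) = 1/(6009 - 57*(-3 + 6498)) = 1/(6009 - 57*6495) = 1/(6009 - 370215) = 1/(-364206) = -1/364206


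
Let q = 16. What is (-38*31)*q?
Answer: -18848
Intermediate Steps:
(-38*31)*q = -38*31*16 = -1178*16 = -18848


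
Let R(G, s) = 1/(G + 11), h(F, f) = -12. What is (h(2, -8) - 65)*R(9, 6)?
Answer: -77/20 ≈ -3.8500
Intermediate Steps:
R(G, s) = 1/(11 + G)
(h(2, -8) - 65)*R(9, 6) = (-12 - 65)/(11 + 9) = -77/20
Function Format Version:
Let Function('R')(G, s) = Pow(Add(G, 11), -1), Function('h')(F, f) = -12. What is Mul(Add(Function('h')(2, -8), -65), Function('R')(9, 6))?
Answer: Rational(-77, 20) ≈ -3.8500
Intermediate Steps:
Function('R')(G, s) = Pow(Add(11, G), -1)
Mul(Add(Function('h')(2, -8), -65), Function('R')(9, 6)) = Mul(Add(-12, -65), Pow(Add(11, 9), -1)) = Mul(-77, Pow(20, -1)) = Mul(-77, Rational(1, 20)) = Rational(-77, 20)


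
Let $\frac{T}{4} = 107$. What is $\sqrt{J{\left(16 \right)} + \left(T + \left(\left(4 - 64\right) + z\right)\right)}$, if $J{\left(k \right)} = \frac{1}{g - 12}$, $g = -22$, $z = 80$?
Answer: $\frac{\sqrt{517854}}{34} \approx 21.165$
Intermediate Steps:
$J{\left(k \right)} = - \frac{1}{34}$ ($J{\left(k \right)} = \frac{1}{-22 - 12} = \frac{1}{-34} = - \frac{1}{34}$)
$T = 428$ ($T = 4 \cdot 107 = 428$)
$\sqrt{J{\left(16 \right)} + \left(T + \left(\left(4 - 64\right) + z\right)\right)} = \sqrt{- \frac{1}{34} + \left(428 + \left(\left(4 - 64\right) + 80\right)\right)} = \sqrt{- \frac{1}{34} + \left(428 + \left(-60 + 80\right)\right)} = \sqrt{- \frac{1}{34} + \left(428 + 20\right)} = \sqrt{- \frac{1}{34} + 448} = \sqrt{\frac{15231}{34}} = \frac{\sqrt{517854}}{34}$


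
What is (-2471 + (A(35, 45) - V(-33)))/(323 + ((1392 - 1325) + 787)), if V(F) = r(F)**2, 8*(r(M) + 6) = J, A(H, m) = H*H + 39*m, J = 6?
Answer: 7703/18832 ≈ 0.40904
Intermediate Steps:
A(H, m) = H**2 + 39*m
r(M) = -21/4 (r(M) = -6 + (1/8)*6 = -6 + 3/4 = -21/4)
V(F) = 441/16 (V(F) = (-21/4)**2 = 441/16)
(-2471 + (A(35, 45) - V(-33)))/(323 + ((1392 - 1325) + 787)) = (-2471 + ((35**2 + 39*45) - 1*441/16))/(323 + ((1392 - 1325) + 787)) = (-2471 + ((1225 + 1755) - 441/16))/(323 + (67 + 787)) = (-2471 + (2980 - 441/16))/(323 + 854) = (-2471 + 47239/16)/1177 = (7703/16)*(1/1177) = 7703/18832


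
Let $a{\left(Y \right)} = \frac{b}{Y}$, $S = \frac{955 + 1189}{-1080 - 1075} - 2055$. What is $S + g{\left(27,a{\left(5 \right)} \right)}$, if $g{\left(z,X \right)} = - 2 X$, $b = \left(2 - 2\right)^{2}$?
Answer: $- \frac{4430669}{2155} \approx -2056.0$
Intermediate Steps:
$S = - \frac{4430669}{2155}$ ($S = \frac{2144}{-2155} - 2055 = 2144 \left(- \frac{1}{2155}\right) - 2055 = - \frac{2144}{2155} - 2055 = - \frac{4430669}{2155} \approx -2056.0$)
$b = 0$ ($b = 0^{2} = 0$)
$a{\left(Y \right)} = 0$ ($a{\left(Y \right)} = \frac{0}{Y} = 0$)
$S + g{\left(27,a{\left(5 \right)} \right)} = - \frac{4430669}{2155} - 0 = - \frac{4430669}{2155} + 0 = - \frac{4430669}{2155}$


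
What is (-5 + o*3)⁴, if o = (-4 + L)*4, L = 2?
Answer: 707281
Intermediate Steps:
o = -8 (o = (-4 + 2)*4 = -2*4 = -8)
(-5 + o*3)⁴ = (-5 - 8*3)⁴ = (-5 - 24)⁴ = (-29)⁴ = 707281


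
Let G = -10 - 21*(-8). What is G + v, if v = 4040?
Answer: 4198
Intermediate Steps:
G = 158 (G = -10 + 168 = 158)
G + v = 158 + 4040 = 4198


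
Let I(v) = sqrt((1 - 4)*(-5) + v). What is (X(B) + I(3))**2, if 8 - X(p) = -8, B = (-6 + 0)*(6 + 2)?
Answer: 274 + 96*sqrt(2) ≈ 409.76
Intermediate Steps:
B = -48 (B = -6*8 = -48)
X(p) = 16 (X(p) = 8 - 1*(-8) = 8 + 8 = 16)
I(v) = sqrt(15 + v) (I(v) = sqrt(-3*(-5) + v) = sqrt(15 + v))
(X(B) + I(3))**2 = (16 + sqrt(15 + 3))**2 = (16 + sqrt(18))**2 = (16 + 3*sqrt(2))**2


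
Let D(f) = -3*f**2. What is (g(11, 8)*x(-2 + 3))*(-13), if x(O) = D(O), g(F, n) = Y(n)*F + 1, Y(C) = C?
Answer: 3471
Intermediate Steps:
g(F, n) = 1 + F*n (g(F, n) = n*F + 1 = F*n + 1 = 1 + F*n)
x(O) = -3*O**2
(g(11, 8)*x(-2 + 3))*(-13) = ((1 + 11*8)*(-3*(-2 + 3)**2))*(-13) = ((1 + 88)*(-3*1**2))*(-13) = (89*(-3*1))*(-13) = (89*(-3))*(-13) = -267*(-13) = 3471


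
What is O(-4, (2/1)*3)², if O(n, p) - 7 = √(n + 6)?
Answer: (7 + √2)² ≈ 70.799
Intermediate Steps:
O(n, p) = 7 + √(6 + n) (O(n, p) = 7 + √(n + 6) = 7 + √(6 + n))
O(-4, (2/1)*3)² = (7 + √(6 - 4))² = (7 + √2)²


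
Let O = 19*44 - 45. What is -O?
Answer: -791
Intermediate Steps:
O = 791 (O = 836 - 45 = 791)
-O = -1*791 = -791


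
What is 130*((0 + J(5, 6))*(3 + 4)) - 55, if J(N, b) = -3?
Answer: -2785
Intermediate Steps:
130*((0 + J(5, 6))*(3 + 4)) - 55 = 130*((0 - 3)*(3 + 4)) - 55 = 130*(-3*7) - 55 = 130*(-21) - 55 = -2730 - 55 = -2785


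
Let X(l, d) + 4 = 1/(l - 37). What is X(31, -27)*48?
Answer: -200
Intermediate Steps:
X(l, d) = -4 + 1/(-37 + l) (X(l, d) = -4 + 1/(l - 37) = -4 + 1/(-37 + l))
X(31, -27)*48 = ((149 - 4*31)/(-37 + 31))*48 = ((149 - 124)/(-6))*48 = -⅙*25*48 = -25/6*48 = -200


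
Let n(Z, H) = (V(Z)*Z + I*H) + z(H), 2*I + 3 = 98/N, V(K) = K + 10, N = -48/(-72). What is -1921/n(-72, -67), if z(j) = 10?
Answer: 1921/350 ≈ 5.4886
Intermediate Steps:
N = ⅔ (N = -48*(-1/72) = ⅔ ≈ 0.66667)
V(K) = 10 + K
I = 72 (I = -3/2 + (98/(⅔))/2 = -3/2 + (98*(3/2))/2 = -3/2 + (½)*147 = -3/2 + 147/2 = 72)
n(Z, H) = 10 + 72*H + Z*(10 + Z) (n(Z, H) = ((10 + Z)*Z + 72*H) + 10 = (Z*(10 + Z) + 72*H) + 10 = (72*H + Z*(10 + Z)) + 10 = 10 + 72*H + Z*(10 + Z))
-1921/n(-72, -67) = -1921/(10 + 72*(-67) - 72*(10 - 72)) = -1921/(10 - 4824 - 72*(-62)) = -1921/(10 - 4824 + 4464) = -1921/(-350) = -1921*(-1/350) = 1921/350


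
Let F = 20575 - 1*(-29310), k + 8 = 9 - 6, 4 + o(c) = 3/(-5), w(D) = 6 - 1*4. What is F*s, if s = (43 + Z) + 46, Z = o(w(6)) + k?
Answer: 3960869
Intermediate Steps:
w(D) = 2 (w(D) = 6 - 4 = 2)
o(c) = -23/5 (o(c) = -4 + 3/(-5) = -4 + 3*(-1/5) = -4 - 3/5 = -23/5)
k = -5 (k = -8 + (9 - 6) = -8 + 3 = -5)
Z = -48/5 (Z = -23/5 - 5 = -48/5 ≈ -9.6000)
F = 49885 (F = 20575 + 29310 = 49885)
s = 397/5 (s = (43 - 48/5) + 46 = 167/5 + 46 = 397/5 ≈ 79.400)
F*s = 49885*(397/5) = 3960869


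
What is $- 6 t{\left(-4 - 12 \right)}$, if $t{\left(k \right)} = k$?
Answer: $96$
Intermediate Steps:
$- 6 t{\left(-4 - 12 \right)} = - 6 \left(-4 - 12\right) = \left(-6\right) \left(-16\right) = 96$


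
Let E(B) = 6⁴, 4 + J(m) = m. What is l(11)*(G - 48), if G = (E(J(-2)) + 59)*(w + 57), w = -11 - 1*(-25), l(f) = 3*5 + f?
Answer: 2500082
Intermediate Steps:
J(m) = -4 + m
l(f) = 15 + f
E(B) = 1296
w = 14 (w = -11 + 25 = 14)
G = 96205 (G = (1296 + 59)*(14 + 57) = 1355*71 = 96205)
l(11)*(G - 48) = (15 + 11)*(96205 - 48) = 26*96157 = 2500082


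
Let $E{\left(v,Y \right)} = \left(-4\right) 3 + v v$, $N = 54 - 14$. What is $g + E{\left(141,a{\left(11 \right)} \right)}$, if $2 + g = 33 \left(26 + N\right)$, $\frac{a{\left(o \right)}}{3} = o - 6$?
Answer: $22045$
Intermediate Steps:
$N = 40$
$a{\left(o \right)} = -18 + 3 o$ ($a{\left(o \right)} = 3 \left(o - 6\right) = 3 \left(-6 + o\right) = -18 + 3 o$)
$E{\left(v,Y \right)} = -12 + v^{2}$
$g = 2176$ ($g = -2 + 33 \left(26 + 40\right) = -2 + 33 \cdot 66 = -2 + 2178 = 2176$)
$g + E{\left(141,a{\left(11 \right)} \right)} = 2176 - \left(12 - 141^{2}\right) = 2176 + \left(-12 + 19881\right) = 2176 + 19869 = 22045$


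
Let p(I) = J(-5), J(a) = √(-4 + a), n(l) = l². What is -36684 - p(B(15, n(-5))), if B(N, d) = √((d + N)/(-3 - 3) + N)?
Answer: -36684 - 3*I ≈ -36684.0 - 3.0*I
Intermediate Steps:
B(N, d) = √(-d/6 + 5*N/6) (B(N, d) = √((N + d)/(-6) + N) = √((N + d)*(-⅙) + N) = √((-N/6 - d/6) + N) = √(-d/6 + 5*N/6))
p(I) = 3*I (p(I) = √(-4 - 5) = √(-9) = 3*I)
-36684 - p(B(15, n(-5))) = -36684 - 3*I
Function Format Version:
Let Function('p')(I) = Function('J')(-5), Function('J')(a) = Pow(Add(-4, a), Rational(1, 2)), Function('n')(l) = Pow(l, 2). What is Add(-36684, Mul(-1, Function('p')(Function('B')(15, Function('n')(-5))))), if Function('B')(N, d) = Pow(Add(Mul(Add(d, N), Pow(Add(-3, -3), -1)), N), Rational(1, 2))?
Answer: Add(-36684, Mul(-3, I)) ≈ Add(-36684., Mul(-3.0000, I))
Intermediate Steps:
Function('B')(N, d) = Pow(Add(Mul(Rational(-1, 6), d), Mul(Rational(5, 6), N)), Rational(1, 2)) (Function('B')(N, d) = Pow(Add(Mul(Add(N, d), Pow(-6, -1)), N), Rational(1, 2)) = Pow(Add(Mul(Add(N, d), Rational(-1, 6)), N), Rational(1, 2)) = Pow(Add(Add(Mul(Rational(-1, 6), N), Mul(Rational(-1, 6), d)), N), Rational(1, 2)) = Pow(Add(Mul(Rational(-1, 6), d), Mul(Rational(5, 6), N)), Rational(1, 2)))
Function('p')(I) = Mul(3, I) (Function('p')(I) = Pow(Add(-4, -5), Rational(1, 2)) = Pow(-9, Rational(1, 2)) = Mul(3, I))
Add(-36684, Mul(-1, Function('p')(Function('B')(15, Function('n')(-5))))) = Add(-36684, Mul(-1, Mul(3, I))) = Add(-36684, Mul(-3, I))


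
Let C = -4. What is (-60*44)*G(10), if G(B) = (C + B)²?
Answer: -95040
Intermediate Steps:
G(B) = (-4 + B)²
(-60*44)*G(10) = (-60*44)*(-4 + 10)² = -2640*6² = -2640*36 = -95040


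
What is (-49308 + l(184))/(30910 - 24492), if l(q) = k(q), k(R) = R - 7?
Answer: -49131/6418 ≈ -7.6552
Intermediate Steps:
k(R) = -7 + R
l(q) = -7 + q
(-49308 + l(184))/(30910 - 24492) = (-49308 + (-7 + 184))/(30910 - 24492) = (-49308 + 177)/6418 = -49131*1/6418 = -49131/6418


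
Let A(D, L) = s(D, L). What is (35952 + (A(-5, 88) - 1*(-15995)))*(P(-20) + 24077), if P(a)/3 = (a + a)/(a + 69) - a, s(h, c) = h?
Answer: 61426245606/49 ≈ 1.2536e+9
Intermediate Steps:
A(D, L) = D
P(a) = -3*a + 6*a/(69 + a) (P(a) = 3*((a + a)/(a + 69) - a) = 3*((2*a)/(69 + a) - a) = 3*(2*a/(69 + a) - a) = 3*(-a + 2*a/(69 + a)) = -3*a + 6*a/(69 + a))
(35952 + (A(-5, 88) - 1*(-15995)))*(P(-20) + 24077) = (35952 + (-5 - 1*(-15995)))*(-3*(-20)*(67 - 20)/(69 - 20) + 24077) = (35952 + (-5 + 15995))*(-3*(-20)*47/49 + 24077) = (35952 + 15990)*(-3*(-20)*1/49*47 + 24077) = 51942*(2820/49 + 24077) = 51942*(1182593/49) = 61426245606/49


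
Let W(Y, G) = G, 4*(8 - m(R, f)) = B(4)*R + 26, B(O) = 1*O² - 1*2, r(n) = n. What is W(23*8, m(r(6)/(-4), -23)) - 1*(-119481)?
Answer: 477951/4 ≈ 1.1949e+5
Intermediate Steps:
B(O) = -2 + O² (B(O) = O² - 2 = -2 + O²)
m(R, f) = 3/2 - 7*R/2 (m(R, f) = 8 - ((-2 + 4²)*R + 26)/4 = 8 - ((-2 + 16)*R + 26)/4 = 8 - (14*R + 26)/4 = 8 - (26 + 14*R)/4 = 8 + (-13/2 - 7*R/2) = 3/2 - 7*R/2)
W(23*8, m(r(6)/(-4), -23)) - 1*(-119481) = (3/2 - 21/(-4)) - 1*(-119481) = (3/2 - 21*(-1)/4) + 119481 = (3/2 - 7/2*(-3/2)) + 119481 = (3/2 + 21/4) + 119481 = 27/4 + 119481 = 477951/4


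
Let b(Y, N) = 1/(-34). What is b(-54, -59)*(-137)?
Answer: 137/34 ≈ 4.0294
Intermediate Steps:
b(Y, N) = -1/34
b(-54, -59)*(-137) = -1/34*(-137) = 137/34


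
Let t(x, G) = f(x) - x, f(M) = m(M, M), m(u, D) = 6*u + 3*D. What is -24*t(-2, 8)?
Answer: 384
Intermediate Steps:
m(u, D) = 3*D + 6*u
f(M) = 9*M (f(M) = 3*M + 6*M = 9*M)
t(x, G) = 8*x (t(x, G) = 9*x - x = 8*x)
-24*t(-2, 8) = -192*(-2) = -24*(-16) = 384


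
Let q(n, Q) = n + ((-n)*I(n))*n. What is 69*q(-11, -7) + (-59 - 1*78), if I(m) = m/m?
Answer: -9245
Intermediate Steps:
I(m) = 1
q(n, Q) = n - n**2 (q(n, Q) = n + (-n*1)*n = n + (-n)*n = n - n**2)
69*q(-11, -7) + (-59 - 1*78) = 69*(-11*(1 - 1*(-11))) + (-59 - 1*78) = 69*(-11*(1 + 11)) + (-59 - 78) = 69*(-11*12) - 137 = 69*(-132) - 137 = -9108 - 137 = -9245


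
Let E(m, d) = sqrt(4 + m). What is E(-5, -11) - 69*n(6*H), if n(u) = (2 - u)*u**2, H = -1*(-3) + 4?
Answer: 4868640 + I ≈ 4.8686e+6 + 1.0*I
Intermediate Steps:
H = 7 (H = 3 + 4 = 7)
n(u) = u**2*(2 - u)
E(-5, -11) - 69*n(6*H) = sqrt(4 - 5) - 69*(6*7)**2*(2 - 6*7) = sqrt(-1) - 69*42**2*(2 - 1*42) = I - 121716*(2 - 42) = I - 121716*(-40) = I - 69*(-70560) = I + 4868640 = 4868640 + I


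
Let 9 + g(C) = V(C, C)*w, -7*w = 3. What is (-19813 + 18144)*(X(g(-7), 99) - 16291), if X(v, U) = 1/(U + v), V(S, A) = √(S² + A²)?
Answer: 12208157526/449 - 1669*√2/2694 ≈ 2.7190e+7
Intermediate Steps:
V(S, A) = √(A² + S²)
w = -3/7 (w = -⅐*3 = -3/7 ≈ -0.42857)
g(C) = -9 - 3*√2*√(C²)/7 (g(C) = -9 + √(C² + C²)*(-3/7) = -9 + √(2*C²)*(-3/7) = -9 + (√2*√(C²))*(-3/7) = -9 - 3*√2*√(C²)/7)
(-19813 + 18144)*(X(g(-7), 99) - 16291) = (-19813 + 18144)*(1/(99 + (-9 - 3*√2*√((-7)²)/7)) - 16291) = -1669*(1/(99 + (-9 - 3*√2*√49/7)) - 16291) = -1669*(1/(99 + (-9 - 3/7*√2*7)) - 16291) = -1669*(1/(99 + (-9 - 3*√2)) - 16291) = -1669*(1/(90 - 3*√2) - 16291) = -1669*(-16291 + 1/(90 - 3*√2)) = 27189679 - 1669/(90 - 3*√2)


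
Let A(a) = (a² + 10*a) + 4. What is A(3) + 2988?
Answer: 3031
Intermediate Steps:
A(a) = 4 + a² + 10*a
A(3) + 2988 = (4 + 3² + 10*3) + 2988 = (4 + 9 + 30) + 2988 = 43 + 2988 = 3031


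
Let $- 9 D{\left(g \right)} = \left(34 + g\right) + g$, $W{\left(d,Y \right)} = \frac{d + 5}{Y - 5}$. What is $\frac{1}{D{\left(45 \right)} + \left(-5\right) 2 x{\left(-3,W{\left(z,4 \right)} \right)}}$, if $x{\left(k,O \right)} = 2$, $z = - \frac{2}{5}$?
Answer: $- \frac{9}{304} \approx -0.029605$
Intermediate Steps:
$z = - \frac{2}{5}$ ($z = \left(-2\right) \frac{1}{5} = - \frac{2}{5} \approx -0.4$)
$W{\left(d,Y \right)} = \frac{5 + d}{-5 + Y}$
$D{\left(g \right)} = - \frac{34}{9} - \frac{2 g}{9}$ ($D{\left(g \right)} = - \frac{\left(34 + g\right) + g}{9} = - \frac{34 + 2 g}{9} = - \frac{34}{9} - \frac{2 g}{9}$)
$\frac{1}{D{\left(45 \right)} + \left(-5\right) 2 x{\left(-3,W{\left(z,4 \right)} \right)}} = \frac{1}{\left(- \frac{34}{9} - 10\right) + \left(-5\right) 2 \cdot 2} = \frac{1}{\left(- \frac{34}{9} - 10\right) - 20} = \frac{1}{- \frac{124}{9} - 20} = \frac{1}{- \frac{304}{9}} = - \frac{9}{304}$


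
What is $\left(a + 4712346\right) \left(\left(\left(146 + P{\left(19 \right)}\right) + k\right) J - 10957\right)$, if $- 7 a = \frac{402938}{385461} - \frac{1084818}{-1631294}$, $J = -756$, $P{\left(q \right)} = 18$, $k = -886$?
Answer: $\frac{792450483186374333547875}{314400108267} \approx 2.5205 \cdot 10^{12}$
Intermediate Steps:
$a = - \frac{76818955205}{314400108267}$ ($a = - \frac{\frac{402938}{385461} - \frac{1084818}{-1631294}}{7} = - \frac{402938 \cdot \frac{1}{385461} - - \frac{77487}{116521}}{7} = - \frac{\frac{402938}{385461} + \frac{77487}{116521}}{7} = \left(- \frac{1}{7}\right) \frac{76818955205}{44914301181} = - \frac{76818955205}{314400108267} \approx -0.24433$)
$\left(a + 4712346\right) \left(\left(\left(146 + P{\left(19 \right)}\right) + k\right) J - 10957\right) = \left(- \frac{76818955205}{314400108267} + 4712346\right) \left(\left(\left(146 + 18\right) - 886\right) \left(-756\right) - 10957\right) = \frac{1481562015772609177 \left(\left(164 - 886\right) \left(-756\right) - 10957\right)}{314400108267} = \frac{1481562015772609177 \left(\left(-722\right) \left(-756\right) - 10957\right)}{314400108267} = \frac{1481562015772609177 \left(545832 - 10957\right)}{314400108267} = \frac{1481562015772609177}{314400108267} \cdot 534875 = \frac{792450483186374333547875}{314400108267}$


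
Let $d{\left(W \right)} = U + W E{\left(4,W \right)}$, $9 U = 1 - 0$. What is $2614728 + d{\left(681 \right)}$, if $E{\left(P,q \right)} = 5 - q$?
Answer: $\frac{19389349}{9} \approx 2.1544 \cdot 10^{6}$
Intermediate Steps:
$U = \frac{1}{9}$ ($U = \frac{1 - 0}{9} = \frac{1 + 0}{9} = \frac{1}{9} \cdot 1 = \frac{1}{9} \approx 0.11111$)
$d{\left(W \right)} = \frac{1}{9} + W \left(5 - W\right)$
$2614728 + d{\left(681 \right)} = 2614728 + \left(\frac{1}{9} - 681 \left(-5 + 681\right)\right) = 2614728 + \left(\frac{1}{9} - 681 \cdot 676\right) = 2614728 + \left(\frac{1}{9} - 460356\right) = 2614728 - \frac{4143203}{9} = \frac{19389349}{9}$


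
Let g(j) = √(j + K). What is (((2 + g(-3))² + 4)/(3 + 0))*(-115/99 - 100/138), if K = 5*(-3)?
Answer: 42950/6831 - 17180*I*√2/2277 ≈ 6.2875 - 10.67*I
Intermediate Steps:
K = -15
g(j) = √(-15 + j) (g(j) = √(j - 15) = √(-15 + j))
(((2 + g(-3))² + 4)/(3 + 0))*(-115/99 - 100/138) = (((2 + √(-15 - 3))² + 4)/(3 + 0))*(-115/99 - 100/138) = (((2 + √(-18))² + 4)/3)*(-115*1/99 - 100*1/138) = (((2 + 3*I*√2)² + 4)*(⅓))*(-115/99 - 50/69) = ((4 + (2 + 3*I*√2)²)*(⅓))*(-4295/2277) = (4/3 + (2 + 3*I*√2)²/3)*(-4295/2277) = -17180/6831 - 4295*(2 + 3*I*√2)²/6831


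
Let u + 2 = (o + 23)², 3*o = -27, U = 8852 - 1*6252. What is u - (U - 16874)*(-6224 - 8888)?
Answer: -215708494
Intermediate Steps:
U = 2600 (U = 8852 - 6252 = 2600)
o = -9 (o = (⅓)*(-27) = -9)
u = 194 (u = -2 + (-9 + 23)² = -2 + 14² = -2 + 196 = 194)
u - (U - 16874)*(-6224 - 8888) = 194 - (2600 - 16874)*(-6224 - 8888) = 194 - (-14274)*(-15112) = 194 - 1*215708688 = 194 - 215708688 = -215708494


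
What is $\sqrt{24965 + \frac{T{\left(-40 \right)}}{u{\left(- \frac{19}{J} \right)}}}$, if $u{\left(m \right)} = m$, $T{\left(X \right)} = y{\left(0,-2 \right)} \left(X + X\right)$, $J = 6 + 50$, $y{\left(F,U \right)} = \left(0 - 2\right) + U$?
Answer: $\frac{\sqrt{8671885}}{19} \approx 154.99$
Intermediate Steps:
$y{\left(F,U \right)} = -2 + U$
$J = 56$
$T{\left(X \right)} = - 8 X$ ($T{\left(X \right)} = \left(-2 - 2\right) \left(X + X\right) = - 4 \cdot 2 X = - 8 X$)
$\sqrt{24965 + \frac{T{\left(-40 \right)}}{u{\left(- \frac{19}{J} \right)}}} = \sqrt{24965 + \frac{\left(-8\right) \left(-40\right)}{\left(-19\right) \frac{1}{56}}} = \sqrt{24965 + \frac{320}{\left(-19\right) \frac{1}{56}}} = \sqrt{24965 + \frac{320}{- \frac{19}{56}}} = \sqrt{24965 + 320 \left(- \frac{56}{19}\right)} = \sqrt{24965 - \frac{17920}{19}} = \sqrt{\frac{456415}{19}} = \frac{\sqrt{8671885}}{19}$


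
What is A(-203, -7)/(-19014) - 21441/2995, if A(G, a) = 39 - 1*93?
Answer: -67919574/9491155 ≈ -7.1561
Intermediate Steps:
A(G, a) = -54 (A(G, a) = 39 - 93 = -54)
A(-203, -7)/(-19014) - 21441/2995 = -54/(-19014) - 21441/2995 = -54*(-1/19014) - 21441*1/2995 = 9/3169 - 21441/2995 = -67919574/9491155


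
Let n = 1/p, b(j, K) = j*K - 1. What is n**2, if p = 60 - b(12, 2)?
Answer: 1/1369 ≈ 0.00073046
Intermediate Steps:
b(j, K) = -1 + K*j (b(j, K) = K*j - 1 = -1 + K*j)
p = 37 (p = 60 - (-1 + 2*12) = 60 - (-1 + 24) = 60 - 1*23 = 60 - 23 = 37)
n = 1/37 ≈ 0.027027
n**2 = (1/37)**2 = 1/1369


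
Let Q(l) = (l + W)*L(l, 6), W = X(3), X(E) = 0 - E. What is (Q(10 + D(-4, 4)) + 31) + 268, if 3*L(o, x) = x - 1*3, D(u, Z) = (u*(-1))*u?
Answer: 290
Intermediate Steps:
X(E) = -E
D(u, Z) = -u**2 (D(u, Z) = (-u)*u = -u**2)
L(o, x) = -1 + x/3 (L(o, x) = (x - 1*3)/3 = (x - 3)/3 = (-3 + x)/3 = -1 + x/3)
W = -3 (W = -1*3 = -3)
Q(l) = -3 + l (Q(l) = (l - 3)*(-1 + (1/3)*6) = (-3 + l)*(-1 + 2) = (-3 + l)*1 = -3 + l)
(Q(10 + D(-4, 4)) + 31) + 268 = ((-3 + (10 - 1*(-4)**2)) + 31) + 268 = ((-3 + (10 - 1*16)) + 31) + 268 = ((-3 + (10 - 16)) + 31) + 268 = ((-3 - 6) + 31) + 268 = (-9 + 31) + 268 = 22 + 268 = 290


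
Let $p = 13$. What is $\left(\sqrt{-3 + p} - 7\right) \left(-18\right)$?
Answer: $126 - 18 \sqrt{10} \approx 69.079$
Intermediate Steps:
$\left(\sqrt{-3 + p} - 7\right) \left(-18\right) = \left(\sqrt{-3 + 13} - 7\right) \left(-18\right) = \left(\sqrt{10} - 7\right) \left(-18\right) = \left(-7 + \sqrt{10}\right) \left(-18\right) = 126 - 18 \sqrt{10}$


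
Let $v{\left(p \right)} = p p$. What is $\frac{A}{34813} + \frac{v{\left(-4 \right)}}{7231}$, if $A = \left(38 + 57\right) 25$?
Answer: $\frac{17730633}{251732803} \approx 0.070434$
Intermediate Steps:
$A = 2375$ ($A = 95 \cdot 25 = 2375$)
$v{\left(p \right)} = p^{2}$
$\frac{A}{34813} + \frac{v{\left(-4 \right)}}{7231} = \frac{2375}{34813} + \frac{\left(-4\right)^{2}}{7231} = 2375 \cdot \frac{1}{34813} + 16 \cdot \frac{1}{7231} = \frac{2375}{34813} + \frac{16}{7231} = \frac{17730633}{251732803}$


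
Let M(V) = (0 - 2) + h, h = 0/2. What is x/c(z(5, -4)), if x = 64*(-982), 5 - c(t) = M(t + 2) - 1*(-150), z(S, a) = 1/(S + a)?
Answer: 62848/143 ≈ 439.50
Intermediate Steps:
h = 0 (h = 0*(½) = 0)
M(V) = -2 (M(V) = (0 - 2) + 0 = -2 + 0 = -2)
c(t) = -143 (c(t) = 5 - (-2 - 1*(-150)) = 5 - (-2 + 150) = 5 - 1*148 = 5 - 148 = -143)
x = -62848
x/c(z(5, -4)) = -62848/(-143) = -62848*(-1/143) = 62848/143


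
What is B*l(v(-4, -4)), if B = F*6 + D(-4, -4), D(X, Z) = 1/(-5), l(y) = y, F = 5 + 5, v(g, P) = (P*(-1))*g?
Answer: -4784/5 ≈ -956.80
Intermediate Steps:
v(g, P) = -P*g (v(g, P) = (-P)*g = -P*g)
F = 10
D(X, Z) = -1/5
B = 299/5 (B = 10*6 - 1/5 = 60 - 1/5 = 299/5 ≈ 59.800)
B*l(v(-4, -4)) = 299*(-1*(-4)*(-4))/5 = (299/5)*(-16) = -4784/5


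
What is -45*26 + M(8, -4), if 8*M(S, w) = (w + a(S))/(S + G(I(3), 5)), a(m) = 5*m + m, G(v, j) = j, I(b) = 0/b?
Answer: -30409/26 ≈ -1169.6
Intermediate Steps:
I(b) = 0
a(m) = 6*m
M(S, w) = (w + 6*S)/(8*(5 + S)) (M(S, w) = ((w + 6*S)/(S + 5))/8 = ((w + 6*S)/(5 + S))/8 = (w + 6*S)/(8*(5 + S)))
-45*26 + M(8, -4) = -45*26 + (-4 + 6*8)/(8*(5 + 8)) = -1170 + (⅛)*(-4 + 48)/13 = -1170 + (⅛)*(1/13)*44 = -1170 + 11/26 = -30409/26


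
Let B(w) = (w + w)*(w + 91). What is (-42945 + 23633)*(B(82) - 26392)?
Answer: -38237760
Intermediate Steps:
B(w) = 2*w*(91 + w) (B(w) = (2*w)*(91 + w) = 2*w*(91 + w))
(-42945 + 23633)*(B(82) - 26392) = (-42945 + 23633)*(2*82*(91 + 82) - 26392) = -19312*(2*82*173 - 26392) = -19312*(28372 - 26392) = -19312*1980 = -38237760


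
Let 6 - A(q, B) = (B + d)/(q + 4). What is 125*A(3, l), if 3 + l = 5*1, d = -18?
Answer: 7250/7 ≈ 1035.7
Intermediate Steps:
l = 2 (l = -3 + 5*1 = -3 + 5 = 2)
A(q, B) = 6 - (-18 + B)/(4 + q) (A(q, B) = 6 - (B - 18)/(q + 4) = 6 - (-18 + B)/(4 + q))
125*A(3, l) = 125*((42 - 1*2 + 6*3)/(4 + 3)) = 125*((42 - 2 + 18)/7) = 125*((⅐)*58) = 125*(58/7) = 7250/7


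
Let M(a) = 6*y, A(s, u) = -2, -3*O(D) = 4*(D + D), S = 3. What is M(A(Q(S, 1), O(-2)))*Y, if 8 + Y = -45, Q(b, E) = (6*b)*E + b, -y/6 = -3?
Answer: -5724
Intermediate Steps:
y = 18 (y = -6*(-3) = 18)
Q(b, E) = b + 6*E*b (Q(b, E) = 6*E*b + b = b + 6*E*b)
O(D) = -8*D/3 (O(D) = -4*(D + D)/3 = -4*2*D/3 = -8*D/3)
Y = -53 (Y = -8 - 45 = -53)
M(a) = 108 (M(a) = 6*18 = 108)
M(A(Q(S, 1), O(-2)))*Y = 108*(-53) = -5724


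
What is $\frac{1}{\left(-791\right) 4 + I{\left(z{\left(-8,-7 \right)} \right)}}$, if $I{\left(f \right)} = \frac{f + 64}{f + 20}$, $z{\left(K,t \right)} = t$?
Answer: $- \frac{13}{41075} \approx -0.00031649$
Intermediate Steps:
$I{\left(f \right)} = \frac{64 + f}{20 + f}$
$\frac{1}{\left(-791\right) 4 + I{\left(z{\left(-8,-7 \right)} \right)}} = \frac{1}{\left(-791\right) 4 + \frac{64 - 7}{20 - 7}} = \frac{1}{-3164 + \frac{1}{13} \cdot 57} = \frac{1}{-3164 + \frac{57}{13}} = \frac{1}{- \frac{41075}{13}} = - \frac{13}{41075}$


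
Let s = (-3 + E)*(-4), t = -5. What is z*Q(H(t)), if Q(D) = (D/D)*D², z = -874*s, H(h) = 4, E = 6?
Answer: 167808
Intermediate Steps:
s = -12 (s = (-3 + 6)*(-4) = 3*(-4) = -12)
z = 10488 (z = -874*(-12) = 10488)
Q(D) = D² (Q(D) = 1*D² = D²)
z*Q(H(t)) = 10488*4² = 10488*16 = 167808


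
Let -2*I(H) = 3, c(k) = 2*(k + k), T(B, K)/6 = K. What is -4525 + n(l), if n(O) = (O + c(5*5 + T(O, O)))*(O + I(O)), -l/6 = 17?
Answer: 249050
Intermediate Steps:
T(B, K) = 6*K
l = -102 (l = -6*17 = -102)
c(k) = 4*k (c(k) = 2*(2*k) = 4*k)
I(H) = -3/2 (I(H) = -½*3 = -3/2)
n(O) = (100 + 25*O)*(-3/2 + O) (n(O) = (O + 4*(5*5 + 6*O))*(O - 3/2) = (O + 4*(25 + 6*O))*(-3/2 + O) = (O + (100 + 24*O))*(-3/2 + O) = (100 + 25*O)*(-3/2 + O))
-4525 + n(l) = -4525 + (-150 + 25*(-102)² + (125/2)*(-102)) = -4525 + (-150 + 25*10404 - 6375) = -4525 + (-150 + 260100 - 6375) = -4525 + 253575 = 249050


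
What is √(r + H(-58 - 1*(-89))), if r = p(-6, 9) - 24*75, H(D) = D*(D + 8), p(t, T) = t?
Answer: I*√597 ≈ 24.434*I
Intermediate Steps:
H(D) = D*(8 + D)
r = -1806 (r = -6 - 24*75 = -6 - 1800 = -1806)
√(r + H(-58 - 1*(-89))) = √(-1806 + (-58 - 1*(-89))*(8 + (-58 - 1*(-89)))) = √(-1806 + (-58 + 89)*(8 + (-58 + 89))) = √(-1806 + 31*(8 + 31)) = √(-1806 + 31*39) = √(-1806 + 1209) = √(-597) = I*√597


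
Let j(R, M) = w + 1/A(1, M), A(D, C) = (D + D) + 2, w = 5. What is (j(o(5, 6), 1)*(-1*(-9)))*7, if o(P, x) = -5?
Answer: 1323/4 ≈ 330.75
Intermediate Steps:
A(D, C) = 2 + 2*D (A(D, C) = 2*D + 2 = 2 + 2*D)
j(R, M) = 21/4 (j(R, M) = 5 + 1/(2 + 2*1) = 5 + 1/(2 + 2) = 5 + 1/4 = 21/4)
(j(o(5, 6), 1)*(-1*(-9)))*7 = (21*(-1*(-9))/4)*7 = ((21/4)*9)*7 = (189/4)*7 = 1323/4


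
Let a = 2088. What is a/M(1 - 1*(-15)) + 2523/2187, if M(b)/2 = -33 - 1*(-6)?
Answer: -27347/729 ≈ -37.513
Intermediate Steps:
M(b) = -54 (M(b) = 2*(-33 - 1*(-6)) = 2*(-33 + 6) = 2*(-27) = -54)
a/M(1 - 1*(-15)) + 2523/2187 = 2088/(-54) + 2523/2187 = 2088*(-1/54) + 2523*(1/2187) = -116/3 + 841/729 = -27347/729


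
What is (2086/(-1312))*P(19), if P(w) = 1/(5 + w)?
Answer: -1043/15744 ≈ -0.066247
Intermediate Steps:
(2086/(-1312))*P(19) = (2086/(-1312))/(5 + 19) = (2086*(-1/1312))/24 = -1043/656*1/24 = -1043/15744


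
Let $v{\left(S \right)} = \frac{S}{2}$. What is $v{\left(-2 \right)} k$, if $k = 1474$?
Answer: $-1474$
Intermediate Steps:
$v{\left(S \right)} = \frac{S}{2}$ ($v{\left(S \right)} = S \frac{1}{2} = \frac{S}{2}$)
$v{\left(-2 \right)} k = \frac{1}{2} \left(-2\right) 1474 = \left(-1\right) 1474 = -1474$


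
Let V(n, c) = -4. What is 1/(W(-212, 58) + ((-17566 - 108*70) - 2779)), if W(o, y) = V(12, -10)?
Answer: -1/27909 ≈ -3.5831e-5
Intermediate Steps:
W(o, y) = -4
1/(W(-212, 58) + ((-17566 - 108*70) - 2779)) = 1/(-4 + ((-17566 - 108*70) - 2779)) = 1/(-4 + ((-17566 - 7560) - 2779)) = 1/(-4 + (-25126 - 2779)) = 1/(-4 - 27905) = 1/(-27909) = -1/27909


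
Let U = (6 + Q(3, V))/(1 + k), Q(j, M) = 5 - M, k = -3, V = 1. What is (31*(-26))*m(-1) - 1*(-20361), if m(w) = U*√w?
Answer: 20361 + 4030*I ≈ 20361.0 + 4030.0*I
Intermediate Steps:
U = -5 (U = (6 + (5 - 1*1))/(1 - 3) = (6 + (5 - 1))/(-2) = (6 + 4)*(-½) = 10*(-½) = -5)
m(w) = -5*√w
(31*(-26))*m(-1) - 1*(-20361) = (31*(-26))*(-5*I) - 1*(-20361) = -(-4030)*I + 20361 = 4030*I + 20361 = 20361 + 4030*I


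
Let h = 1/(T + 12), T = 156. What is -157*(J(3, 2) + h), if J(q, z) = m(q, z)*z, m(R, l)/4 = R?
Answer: -633181/168 ≈ -3768.9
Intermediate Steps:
m(R, l) = 4*R
h = 1/168 (h = 1/(156 + 12) = 1/168 ≈ 0.0059524)
J(q, z) = 4*q*z (J(q, z) = (4*q)*z = 4*q*z)
-157*(J(3, 2) + h) = -157*(4*3*2 + 1/168) = -157*(24 + 1/168) = -157*4033/168 = -633181/168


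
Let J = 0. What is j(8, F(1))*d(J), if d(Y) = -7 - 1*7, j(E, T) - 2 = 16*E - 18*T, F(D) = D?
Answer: -1568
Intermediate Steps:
j(E, T) = 2 - 18*T + 16*E (j(E, T) = 2 + (16*E - 18*T) = 2 + (-18*T + 16*E) = 2 - 18*T + 16*E)
d(Y) = -14 (d(Y) = -7 - 7 = -14)
j(8, F(1))*d(J) = (2 - 18*1 + 16*8)*(-14) = (2 - 18 + 128)*(-14) = 112*(-14) = -1568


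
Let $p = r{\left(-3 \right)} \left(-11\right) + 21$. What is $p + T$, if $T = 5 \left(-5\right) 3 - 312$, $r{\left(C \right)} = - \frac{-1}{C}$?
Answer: $- \frac{1087}{3} \approx -362.33$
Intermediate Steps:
$r{\left(C \right)} = \frac{1}{C}$
$p = \frac{74}{3}$ ($p = \frac{1}{-3} \left(-11\right) + 21 = \left(- \frac{1}{3}\right) \left(-11\right) + 21 = \frac{11}{3} + 21 = \frac{74}{3} \approx 24.667$)
$T = -387$ ($T = \left(-25\right) 3 - 312 = -75 - 312 = -387$)
$p + T = \frac{74}{3} - 387 = - \frac{1087}{3}$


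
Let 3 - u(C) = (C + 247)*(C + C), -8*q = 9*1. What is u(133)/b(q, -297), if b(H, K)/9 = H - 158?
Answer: 808616/11457 ≈ 70.578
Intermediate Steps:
q = -9/8 ≈ -1.1250
u(C) = 3 - 2*C*(247 + C) (u(C) = 3 - (C + 247)*(C + C) = 3 - (247 + C)*2*C = 3 - 2*C*(247 + C))
b(H, K) = -1422 + 9*H (b(H, K) = 9*(H - 158) = 9*(-158 + H) = -1422 + 9*H)
u(133)/b(q, -297) = (3 - 494*133 - 2*133**2)/(-1422 + 9*(-9/8)) = (3 - 65702 - 2*17689)/(-1422 - 81/8) = (3 - 65702 - 35378)/(-11457/8) = -101077*(-8/11457) = 808616/11457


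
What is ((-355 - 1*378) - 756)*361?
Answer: -537529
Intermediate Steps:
((-355 - 1*378) - 756)*361 = ((-355 - 378) - 756)*361 = (-733 - 756)*361 = -1489*361 = -537529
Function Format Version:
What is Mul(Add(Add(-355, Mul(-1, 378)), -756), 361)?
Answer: -537529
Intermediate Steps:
Mul(Add(Add(-355, Mul(-1, 378)), -756), 361) = Mul(Add(Add(-355, -378), -756), 361) = Mul(Add(-733, -756), 361) = Mul(-1489, 361) = -537529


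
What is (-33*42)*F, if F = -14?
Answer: 19404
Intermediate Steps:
(-33*42)*F = -33*42*(-14) = -1386*(-14) = 19404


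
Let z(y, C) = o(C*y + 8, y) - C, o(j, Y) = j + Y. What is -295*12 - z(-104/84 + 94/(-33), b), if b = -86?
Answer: -919694/231 ≈ -3981.4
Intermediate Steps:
o(j, Y) = Y + j
z(y, C) = 8 + y - C + C*y (z(y, C) = (y + (C*y + 8)) - C = (y + (8 + C*y)) - C = (8 + y + C*y) - C = 8 + y - C + C*y)
-295*12 - z(-104/84 + 94/(-33), b) = -295*12 - (8 + (-104/84 + 94/(-33)) - 1*(-86) - 86*(-104/84 + 94/(-33))) = -3540 - (8 + (-104*1/84 + 94*(-1/33)) + 86 - 86*(-104*1/84 + 94*(-1/33))) = -3540 - (8 + (-26/21 - 94/33) + 86 - 86*(-26/21 - 94/33)) = -3540 - (8 - 944/231 + 86 - 86*(-944/231)) = -3540 - (8 - 944/231 + 86 + 81184/231) = -3540 - 1*101954/231 = -3540 - 101954/231 = -919694/231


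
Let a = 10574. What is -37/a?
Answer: -37/10574 ≈ -0.0034992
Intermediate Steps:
-37/a = -37/10574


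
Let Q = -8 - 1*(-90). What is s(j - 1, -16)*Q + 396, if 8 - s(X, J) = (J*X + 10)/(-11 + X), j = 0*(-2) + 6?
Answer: 286/3 ≈ 95.333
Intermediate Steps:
j = 6 (j = 0 + 6 = 6)
Q = 82 (Q = -8 + 90 = 82)
s(X, J) = 8 - (10 + J*X)/(-11 + X) (s(X, J) = 8 - (J*X + 10)/(-11 + X) = 8 - (10 + J*X)/(-11 + X))
s(j - 1, -16)*Q + 396 = ((-98 + 8*(6 - 1) - 1*(-16)*(6 - 1))/(-11 + (6 - 1)))*82 + 396 = ((-98 + 8*5 - 1*(-16)*5)/(-11 + 5))*82 + 396 = ((-98 + 40 + 80)/(-6))*82 + 396 = -⅙*22*82 + 396 = -11/3*82 + 396 = -902/3 + 396 = 286/3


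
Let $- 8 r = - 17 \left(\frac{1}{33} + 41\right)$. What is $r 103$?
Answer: $\frac{1185427}{132} \approx 8980.5$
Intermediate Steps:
$r = \frac{11509}{132}$ ($r = - \frac{\left(-17\right) \left(\frac{1}{33} + 41\right)}{8} = - \frac{\left(-17\right) \frac{1354}{33}}{8} = \left(- \frac{1}{8}\right) \left(- \frac{23018}{33}\right) = \frac{11509}{132} \approx 87.189$)
$r 103 = \frac{11509}{132} \cdot 103 = \frac{1185427}{132}$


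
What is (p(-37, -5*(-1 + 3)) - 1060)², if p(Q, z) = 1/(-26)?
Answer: 759608721/676 ≈ 1.1237e+6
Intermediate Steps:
p(Q, z) = -1/26
(p(-37, -5*(-1 + 3)) - 1060)² = (-1/26 - 1060)² = (-27561/26)² = 759608721/676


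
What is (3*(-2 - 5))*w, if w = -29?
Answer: 609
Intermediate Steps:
(3*(-2 - 5))*w = (3*(-2 - 5))*(-29) = (3*(-7))*(-29) = -21*(-29) = 609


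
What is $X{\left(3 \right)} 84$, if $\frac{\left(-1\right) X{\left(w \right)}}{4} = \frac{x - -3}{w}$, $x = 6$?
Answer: $-1008$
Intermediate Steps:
$X{\left(w \right)} = - \frac{36}{w}$ ($X{\left(w \right)} = - 4 \frac{6 - -3}{w} = - 4 \frac{6 + 3}{w} = - 4 \frac{9}{w} = - \frac{36}{w}$)
$X{\left(3 \right)} 84 = - \frac{36}{3} \cdot 84 = \left(-36\right) \frac{1}{3} \cdot 84 = \left(-12\right) 84 = -1008$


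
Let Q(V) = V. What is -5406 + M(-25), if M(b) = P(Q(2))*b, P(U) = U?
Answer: -5456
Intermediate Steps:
M(b) = 2*b
-5406 + M(-25) = -5406 + 2*(-25) = -5406 - 50 = -5456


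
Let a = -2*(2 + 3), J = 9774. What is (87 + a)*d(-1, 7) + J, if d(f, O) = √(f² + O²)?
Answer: 9774 + 385*√2 ≈ 10318.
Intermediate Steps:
d(f, O) = √(O² + f²)
a = -10 (a = -2*5 = -10)
(87 + a)*d(-1, 7) + J = (87 - 10)*√(7² + (-1)²) + 9774 = 77*√(49 + 1) + 9774 = 77*√50 + 9774 = 77*(5*√2) + 9774 = 385*√2 + 9774 = 9774 + 385*√2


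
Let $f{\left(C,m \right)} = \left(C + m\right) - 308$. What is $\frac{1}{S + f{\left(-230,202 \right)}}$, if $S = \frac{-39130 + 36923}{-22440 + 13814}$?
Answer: $- \frac{8626}{2896129} \approx -0.0029785$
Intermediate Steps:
$f{\left(C,m \right)} = -308 + C + m$
$S = \frac{2207}{8626}$ ($S = - \frac{2207}{-8626} = \left(-2207\right) \left(- \frac{1}{8626}\right) = \frac{2207}{8626} \approx 0.25585$)
$\frac{1}{S + f{\left(-230,202 \right)}} = \frac{1}{\frac{2207}{8626} - 336} = \frac{1}{- \frac{2896129}{8626}} = - \frac{8626}{2896129}$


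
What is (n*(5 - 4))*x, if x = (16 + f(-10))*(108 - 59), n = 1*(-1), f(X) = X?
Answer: -294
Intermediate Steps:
n = -1
x = 294 (x = (16 - 10)*(108 - 59) = 6*49 = 294)
(n*(5 - 4))*x = -(5 - 4)*294 = -1*1*294 = -1*294 = -294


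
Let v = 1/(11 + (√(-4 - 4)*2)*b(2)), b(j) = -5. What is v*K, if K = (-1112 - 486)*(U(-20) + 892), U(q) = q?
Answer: -15328016/921 - 27869120*I*√2/921 ≈ -16643.0 - 42794.0*I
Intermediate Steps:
v = 1/(11 - 20*I*√2) (v = 1/(11 + (√(-4 - 4)*2)*(-5)) = 1/(11 + (√(-8)*2)*(-5)) = 1/(11 + ((2*I*√2)*2)*(-5)) = 1/(11 + (4*I*√2)*(-5)) = 1/(11 - 20*I*√2) ≈ 0.011944 + 0.03071*I)
K = -1393456 (K = (-1112 - 486)*(-20 + 892) = -1598*872 = -1393456)
v*K = (11/921 + 20*I*√2/921)*(-1393456) = -15328016/921 - 27869120*I*√2/921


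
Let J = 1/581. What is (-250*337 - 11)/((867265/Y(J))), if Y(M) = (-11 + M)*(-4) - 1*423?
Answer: 18554524983/503880965 ≈ 36.823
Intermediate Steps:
J = 1/581 ≈ 0.0017212
Y(M) = -379 - 4*M (Y(M) = (44 - 4*M) - 423 = -379 - 4*M)
(-250*337 - 11)/((867265/Y(J))) = (-250*337 - 11)/((867265/(-379 - 4*1/581))) = (-84250 - 11)/((867265/(-379 - 4/581))) = -84261/(867265/(-220203/581)) = -84261/(867265*(-581/220203)) = -84261/(-503880965/220203) = -84261*(-220203/503880965) = 18554524983/503880965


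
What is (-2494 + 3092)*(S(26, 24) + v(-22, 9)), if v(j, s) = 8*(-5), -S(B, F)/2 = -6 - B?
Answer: 14352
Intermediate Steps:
S(B, F) = 12 + 2*B (S(B, F) = -2*(-6 - B) = 12 + 2*B)
v(j, s) = -40
(-2494 + 3092)*(S(26, 24) + v(-22, 9)) = (-2494 + 3092)*((12 + 2*26) - 40) = 598*((12 + 52) - 40) = 598*(64 - 40) = 598*24 = 14352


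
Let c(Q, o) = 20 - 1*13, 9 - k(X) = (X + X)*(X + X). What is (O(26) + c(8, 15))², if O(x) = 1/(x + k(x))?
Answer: 349017124/7123561 ≈ 48.995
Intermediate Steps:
k(X) = 9 - 4*X² (k(X) = 9 - (X + X)*(X + X) = 9 - 2*X*2*X = 9 - 4*X²)
c(Q, o) = 7 (c(Q, o) = 20 - 13 = 7)
O(x) = 1/(9 + x - 4*x²) (O(x) = 1/(x + (9 - 4*x²)) = 1/(9 + x - 4*x²))
(O(26) + c(8, 15))² = (1/(9 + 26 - 4*26²) + 7)² = (1/(9 + 26 - 4*676) + 7)² = (1/(9 + 26 - 2704) + 7)² = (1/(-2669) + 7)² = (-1/2669 + 7)² = (18682/2669)² = 349017124/7123561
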